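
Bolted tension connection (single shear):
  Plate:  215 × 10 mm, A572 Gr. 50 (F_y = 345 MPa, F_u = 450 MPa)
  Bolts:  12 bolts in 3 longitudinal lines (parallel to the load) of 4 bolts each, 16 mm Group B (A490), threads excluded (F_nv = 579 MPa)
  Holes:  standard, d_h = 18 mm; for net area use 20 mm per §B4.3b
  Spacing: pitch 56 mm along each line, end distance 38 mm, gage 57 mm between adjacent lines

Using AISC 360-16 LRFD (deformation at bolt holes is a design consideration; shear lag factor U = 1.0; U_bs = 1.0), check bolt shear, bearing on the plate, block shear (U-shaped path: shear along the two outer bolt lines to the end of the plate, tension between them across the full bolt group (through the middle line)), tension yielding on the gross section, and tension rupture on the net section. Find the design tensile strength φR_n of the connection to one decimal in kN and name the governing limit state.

523.1 kN (net-section rupture governs)

Bolt shear: A_b = π(16)²/4 = 201.06 mm². φR_n = 0.75 × 579 × 201.06 × 12 × 1 = 1047.7 kN.
Bearing (10 mm plate, F_u = 450 MPa): end bolts L_c = 38 − 18/2 = 29, R_n = min(1.2×29×10×450, 2.4×16×10×450) = 156.6 kN/bolt; interior L_c = 56 − 18 = 38, R_n = 172.8 kN/bolt. φR_n = 0.75 × (3×156.6 + 9×172.8) = 1518.8 kN.
Block shear: shear path 2×[38+3×56] = 2×206 mm, A_gv = 4120, A_nv = 2×(206 − 3.5×20)×10 = 2720 mm²; tension across gage: (114 − 2×20)×10 = 740 mm². R_n = min(0.6×450×2720, 0.6×345×4120) + 1.0×450×740 = min(734.4, 852.84) + 333 = 1067.4 kN. φR_n = 0.75 × 1067.4 = 800.6 kN.
Tension yield (gross): A_g = 215×10 = 2150 mm². φR_n = 0.90 × 345 × 2150 = 667.6 kN.
Tension rupture (net): A_n = (215 − 3×20)×10 = 1550 mm² (U = 1.0, A_e = A_n). φR_n = 0.75 × 450 × 1550 = 523.1 kN.
Governing: min(1047.7, 1518.8, 800.6, 667.6, 523.1) = 523.1 kN → net-section rupture.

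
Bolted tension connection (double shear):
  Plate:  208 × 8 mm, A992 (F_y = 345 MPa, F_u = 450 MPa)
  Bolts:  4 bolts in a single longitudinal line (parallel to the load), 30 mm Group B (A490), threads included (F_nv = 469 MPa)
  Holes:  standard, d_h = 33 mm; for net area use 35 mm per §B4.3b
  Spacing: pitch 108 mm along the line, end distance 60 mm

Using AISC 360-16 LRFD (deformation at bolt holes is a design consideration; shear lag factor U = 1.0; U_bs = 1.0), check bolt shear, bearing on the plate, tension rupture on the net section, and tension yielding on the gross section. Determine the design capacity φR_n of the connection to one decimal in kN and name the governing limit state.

Bolt shear: A_b = π(30)²/4 = 706.86 mm². φR_n = 0.75 × 469 × 706.86 × 4 × 2 = 1989.1 kN.
Bearing (8 mm plate, F_u = 450 MPa): end bolts L_c = 60 − 33/2 = 43.5, R_n = min(1.2×43.5×8×450, 2.4×30×8×450) = 187.92 kN/bolt; interior L_c = 108 − 33 = 75, R_n = 259.2 kN/bolt. φR_n = 0.75 × (1×187.92 + 3×259.2) = 724.1 kN.
Tension rupture (net): A_n = (208 − 1×35)×8 = 1384 mm² (U = 1.0, A_e = A_n). φR_n = 0.75 × 450 × 1384 = 467.1 kN.
Tension yield (gross): A_g = 208×8 = 1664 mm². φR_n = 0.90 × 345 × 1664 = 516.7 kN.
Governing: min(1989.1, 724.1, 467.1, 516.7) = 467.1 kN → net-section rupture.

467.1 kN (net-section rupture governs)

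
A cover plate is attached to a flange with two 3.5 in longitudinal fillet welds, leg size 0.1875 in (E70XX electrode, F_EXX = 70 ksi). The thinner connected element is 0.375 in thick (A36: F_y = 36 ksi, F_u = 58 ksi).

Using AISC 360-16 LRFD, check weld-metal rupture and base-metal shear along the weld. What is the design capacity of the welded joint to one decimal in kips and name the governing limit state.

Weld metal: throat = 0.707×0.1875 = 0.13256 in, L = 2×3.5 = 7 in. φR_n = 0.75 × 0.6 × 70 × 0.13256 × 7 = 29.2 kips.
Base metal shear (0.375 in plate): yield φR_n = 1.0×0.6×36×0.375×7 = 56.7 kips; rupture φR_n = 0.75×0.6×58×0.375×7 = 68.5 kips; take 56.7 kips (yield).
Governing: min(29.2, 56.7) = 29.2 kips → weld metal.

29.2 kips (weld metal governs)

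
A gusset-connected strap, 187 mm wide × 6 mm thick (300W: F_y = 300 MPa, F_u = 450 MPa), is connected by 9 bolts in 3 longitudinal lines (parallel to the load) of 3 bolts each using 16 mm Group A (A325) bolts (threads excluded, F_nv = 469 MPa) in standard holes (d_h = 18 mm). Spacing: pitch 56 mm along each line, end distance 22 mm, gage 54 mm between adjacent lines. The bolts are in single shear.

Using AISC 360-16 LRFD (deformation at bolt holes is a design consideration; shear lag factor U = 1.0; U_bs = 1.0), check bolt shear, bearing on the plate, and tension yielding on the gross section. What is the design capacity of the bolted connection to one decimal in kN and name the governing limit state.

302.9 kN (gross-section yield governs)

Bolt shear: A_b = π(16)²/4 = 201.06 mm². φR_n = 0.75 × 469 × 201.06 × 9 × 1 = 636.5 kN.
Bearing (6 mm plate, F_u = 450 MPa): end bolts L_c = 22 − 18/2 = 13, R_n = min(1.2×13×6×450, 2.4×16×6×450) = 42.12 kN/bolt; interior L_c = 56 − 18 = 38, R_n = 103.68 kN/bolt. φR_n = 0.75 × (3×42.12 + 6×103.68) = 561.3 kN.
Tension yield (gross): A_g = 187×6 = 1122 mm². φR_n = 0.90 × 300 × 1122 = 302.9 kN.
Governing: min(636.5, 561.3, 302.9) = 302.9 kN → gross-section yield.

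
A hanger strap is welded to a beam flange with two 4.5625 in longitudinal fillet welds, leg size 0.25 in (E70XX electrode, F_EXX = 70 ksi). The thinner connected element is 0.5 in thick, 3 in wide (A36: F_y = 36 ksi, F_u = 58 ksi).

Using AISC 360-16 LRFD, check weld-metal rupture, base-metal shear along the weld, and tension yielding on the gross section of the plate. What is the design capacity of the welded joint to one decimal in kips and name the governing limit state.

48.6 kips (gross-section yield governs)

Weld metal: throat = 0.707×0.25 = 0.17675 in, L = 2×4.5625 = 9.125 in. φR_n = 0.75 × 0.6 × 70 × 0.17675 × 9.125 = 50.8 kips.
Base metal shear (0.5 in plate): yield φR_n = 1.0×0.6×36×0.5×9.125 = 98.6 kips; rupture φR_n = 0.75×0.6×58×0.5×9.125 = 119.1 kips; take 98.6 kips (yield).
Tension yield (gross): A_g = 3×0.5 = 1.5 in². φR_n = 0.90 × 36 × 1.5 = 48.6 kips.
Governing: min(50.8, 98.6, 48.6) = 48.6 kips → gross-section yield.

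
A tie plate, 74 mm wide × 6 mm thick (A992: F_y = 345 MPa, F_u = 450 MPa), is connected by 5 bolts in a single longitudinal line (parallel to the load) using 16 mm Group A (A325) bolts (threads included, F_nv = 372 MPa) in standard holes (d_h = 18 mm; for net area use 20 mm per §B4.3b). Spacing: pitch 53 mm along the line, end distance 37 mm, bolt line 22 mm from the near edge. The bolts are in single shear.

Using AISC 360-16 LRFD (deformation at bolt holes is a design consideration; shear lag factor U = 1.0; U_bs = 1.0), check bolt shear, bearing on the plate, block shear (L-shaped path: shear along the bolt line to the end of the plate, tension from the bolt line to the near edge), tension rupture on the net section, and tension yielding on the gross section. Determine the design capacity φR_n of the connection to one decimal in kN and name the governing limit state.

Bolt shear: A_b = π(16)²/4 = 201.06 mm². φR_n = 0.75 × 372 × 201.06 × 5 × 1 = 280.5 kN.
Bearing (6 mm plate, F_u = 450 MPa): end bolts L_c = 37 − 18/2 = 28, R_n = min(1.2×28×6×450, 2.4×16×6×450) = 90.72 kN/bolt; interior L_c = 53 − 18 = 35, R_n = 103.68 kN/bolt. φR_n = 0.75 × (1×90.72 + 4×103.68) = 379.1 kN.
Block shear: shear path 1×[37+4×53] = 1×249 mm, A_gv = 1494, A_nv = 1×(249 − 4.5×20)×6 = 954 mm²; tension to near edge: (22 − 0.5×20)×6 = 72 mm². R_n = min(0.6×450×954, 0.6×345×1494) + 1.0×450×72 = min(257.58, 309.26) + 32.4 = 289.98 kN. φR_n = 0.75 × 289.98 = 217.5 kN.
Tension rupture (net): A_n = (74 − 1×20)×6 = 324 mm² (U = 1.0, A_e = A_n). φR_n = 0.75 × 450 × 324 = 109.4 kN.
Tension yield (gross): A_g = 74×6 = 444 mm². φR_n = 0.90 × 345 × 444 = 137.9 kN.
Governing: min(280.5, 379.1, 217.5, 109.4, 137.9) = 109.4 kN → net-section rupture.

109.4 kN (net-section rupture governs)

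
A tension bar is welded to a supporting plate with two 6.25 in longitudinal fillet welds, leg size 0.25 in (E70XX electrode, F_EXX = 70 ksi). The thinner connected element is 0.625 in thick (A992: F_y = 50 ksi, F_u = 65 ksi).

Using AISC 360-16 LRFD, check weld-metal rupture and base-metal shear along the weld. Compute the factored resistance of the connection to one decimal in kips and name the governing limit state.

69.6 kips (weld metal governs)

Weld metal: throat = 0.707×0.25 = 0.17675 in, L = 2×6.25 = 12.5 in. φR_n = 0.75 × 0.6 × 70 × 0.17675 × 12.5 = 69.6 kips.
Base metal shear (0.625 in plate): yield φR_n = 1.0×0.6×50×0.625×12.5 = 234.4 kips; rupture φR_n = 0.75×0.6×65×0.625×12.5 = 228.5 kips; take 228.5 kips (rupture).
Governing: min(69.6, 228.5) = 69.6 kips → weld metal.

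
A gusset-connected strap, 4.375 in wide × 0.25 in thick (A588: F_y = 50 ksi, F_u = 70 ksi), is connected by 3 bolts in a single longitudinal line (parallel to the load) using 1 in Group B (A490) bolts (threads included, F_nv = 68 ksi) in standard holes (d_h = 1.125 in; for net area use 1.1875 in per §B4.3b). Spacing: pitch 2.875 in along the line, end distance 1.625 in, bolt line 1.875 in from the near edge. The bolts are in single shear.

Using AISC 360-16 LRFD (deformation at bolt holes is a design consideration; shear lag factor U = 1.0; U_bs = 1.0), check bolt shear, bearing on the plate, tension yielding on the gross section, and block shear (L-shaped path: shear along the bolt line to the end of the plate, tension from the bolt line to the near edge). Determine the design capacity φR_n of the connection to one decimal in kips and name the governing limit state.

Bolt shear: A_b = π(1)²/4 = 0.7854 in². φR_n = 0.75 × 68 × 0.7854 × 3 × 1 = 120.2 kips.
Bearing (0.25 in plate, F_u = 70 ksi): end bolts L_c = 1.625 − 1.125/2 = 1.0625, R_n = min(1.2×1.0625×0.25×70, 2.4×1×0.25×70) = 22.313 kips/bolt; interior L_c = 2.875 − 1.125 = 1.75, R_n = 36.75 kips/bolt. φR_n = 0.75 × (1×22.313 + 2×36.75) = 71.9 kips.
Tension yield (gross): A_g = 4.375×0.25 = 1.0938 in². φR_n = 0.90 × 50 × 1.0938 = 49.2 kips.
Block shear: shear path 1×[1.625+2×2.875] = 1×7.375 in, A_gv = 1.8438, A_nv = 1×(7.375 − 2.5×1.1875)×0.25 = 1.1016 in²; tension to near edge: (1.875 − 0.5×1.1875)×0.25 = 0.32031 in². R_n = min(0.6×70×1.1016, 0.6×50×1.8438) + 1.0×70×0.32031 = min(46.267, 55.314) + 22.422 = 68.689 kips. φR_n = 0.75 × 68.689 = 51.5 kips.
Governing: min(120.2, 71.9, 49.2, 51.5) = 49.2 kips → gross-section yield.

49.2 kips (gross-section yield governs)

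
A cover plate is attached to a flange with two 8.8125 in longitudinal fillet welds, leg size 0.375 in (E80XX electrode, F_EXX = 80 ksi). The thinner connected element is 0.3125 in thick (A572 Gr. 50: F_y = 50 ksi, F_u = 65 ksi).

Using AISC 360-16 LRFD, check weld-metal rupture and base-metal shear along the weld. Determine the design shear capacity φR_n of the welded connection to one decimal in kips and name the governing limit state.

161.1 kips (base-metal shear governs)

Weld metal: throat = 0.707×0.375 = 0.26513 in, L = 2×8.8125 = 17.625 in. φR_n = 0.75 × 0.6 × 80 × 0.26513 × 17.625 = 168.2 kips.
Base metal shear (0.3125 in plate): yield φR_n = 1.0×0.6×50×0.3125×17.625 = 165.2 kips; rupture φR_n = 0.75×0.6×65×0.3125×17.625 = 161.1 kips; take 161.1 kips (rupture).
Governing: min(168.2, 161.1) = 161.1 kips → base-metal shear.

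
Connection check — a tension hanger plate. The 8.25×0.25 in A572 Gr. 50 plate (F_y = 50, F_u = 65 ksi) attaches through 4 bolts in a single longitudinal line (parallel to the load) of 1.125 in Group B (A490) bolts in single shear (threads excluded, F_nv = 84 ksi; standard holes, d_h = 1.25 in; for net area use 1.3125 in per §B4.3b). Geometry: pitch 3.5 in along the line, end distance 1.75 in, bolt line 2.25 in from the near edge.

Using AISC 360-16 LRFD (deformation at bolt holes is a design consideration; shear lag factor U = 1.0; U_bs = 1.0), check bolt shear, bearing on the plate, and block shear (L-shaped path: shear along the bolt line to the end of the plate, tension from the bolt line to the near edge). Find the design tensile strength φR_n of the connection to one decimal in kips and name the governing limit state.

Bolt shear: A_b = π(1.125)²/4 = 0.99402 in². φR_n = 0.75 × 84 × 0.99402 × 4 × 1 = 250.5 kips.
Bearing (0.25 in plate, F_u = 65 ksi): end bolts L_c = 1.75 − 1.25/2 = 1.125, R_n = min(1.2×1.125×0.25×65, 2.4×1.125×0.25×65) = 21.938 kips/bolt; interior L_c = 3.5 − 1.25 = 2.25, R_n = 43.875 kips/bolt. φR_n = 0.75 × (1×21.938 + 3×43.875) = 115.2 kips.
Block shear: shear path 1×[1.75+3×3.5] = 1×12.25 in, A_gv = 3.0625, A_nv = 1×(12.25 − 3.5×1.3125)×0.25 = 1.9141 in²; tension to near edge: (2.25 − 0.5×1.3125)×0.25 = 0.39844 in². R_n = min(0.6×65×1.9141, 0.6×50×3.0625) + 1.0×65×0.39844 = min(74.65, 91.875) + 25.899 = 100.55 kips. φR_n = 0.75 × 100.55 = 75.4 kips.
Governing: min(250.5, 115.2, 75.4) = 75.4 kips → block shear.

75.4 kips (block shear governs)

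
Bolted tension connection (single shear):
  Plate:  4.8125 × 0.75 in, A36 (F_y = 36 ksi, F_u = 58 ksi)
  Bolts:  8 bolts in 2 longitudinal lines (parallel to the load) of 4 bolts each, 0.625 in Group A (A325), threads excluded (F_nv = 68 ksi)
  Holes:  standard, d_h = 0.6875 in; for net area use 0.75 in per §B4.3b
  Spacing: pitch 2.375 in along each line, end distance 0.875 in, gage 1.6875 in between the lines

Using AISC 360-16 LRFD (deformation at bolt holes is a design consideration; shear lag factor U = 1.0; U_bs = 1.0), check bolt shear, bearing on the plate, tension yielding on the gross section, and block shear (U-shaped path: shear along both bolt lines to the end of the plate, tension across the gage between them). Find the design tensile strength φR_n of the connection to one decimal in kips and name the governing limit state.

116.9 kips (gross-section yield governs)

Bolt shear: A_b = π(0.625)²/4 = 0.3068 in². φR_n = 0.75 × 68 × 0.3068 × 8 × 1 = 125.2 kips.
Bearing (0.75 in plate, F_u = 58 ksi): end bolts L_c = 0.875 − 0.6875/2 = 0.53125, R_n = min(1.2×0.53125×0.75×58, 2.4×0.625×0.75×58) = 27.731 kips/bolt; interior L_c = 2.375 − 0.6875 = 1.6875, R_n = 65.25 kips/bolt. φR_n = 0.75 × (2×27.731 + 6×65.25) = 335.2 kips.
Tension yield (gross): A_g = 4.8125×0.75 = 3.6094 in². φR_n = 0.90 × 36 × 3.6094 = 116.9 kips.
Block shear: shear path 2×[0.875+3×2.375] = 2×8 in, A_gv = 12, A_nv = 2×(8 − 3.5×0.75)×0.75 = 8.0625 in²; tension across gage: (1.6875 − 1×0.75)×0.75 = 0.70313 in². R_n = min(0.6×58×8.0625, 0.6×36×12) + 1.0×58×0.70313 = min(280.58, 259.2) + 40.782 = 299.98 kips. φR_n = 0.75 × 299.98 = 225.0 kips.
Governing: min(125.2, 335.2, 116.9, 225.0) = 116.9 kips → gross-section yield.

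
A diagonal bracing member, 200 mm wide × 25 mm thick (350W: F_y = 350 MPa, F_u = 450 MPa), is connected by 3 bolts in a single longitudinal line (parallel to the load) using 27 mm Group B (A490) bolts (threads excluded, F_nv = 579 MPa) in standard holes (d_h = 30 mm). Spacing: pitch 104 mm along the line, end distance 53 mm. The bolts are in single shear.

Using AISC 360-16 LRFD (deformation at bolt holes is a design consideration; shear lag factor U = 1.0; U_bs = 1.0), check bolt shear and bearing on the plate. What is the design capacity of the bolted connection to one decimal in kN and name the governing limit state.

745.9 kN (bolt shear governs)

Bolt shear: A_b = π(27)²/4 = 572.56 mm². φR_n = 0.75 × 579 × 572.56 × 3 × 1 = 745.9 kN.
Bearing (25 mm plate, F_u = 450 MPa): end bolts L_c = 53 − 30/2 = 38, R_n = min(1.2×38×25×450, 2.4×27×25×450) = 513 kN/bolt; interior L_c = 104 − 30 = 74, R_n = 729 kN/bolt. φR_n = 0.75 × (1×513 + 2×729) = 1478.3 kN.
Governing: min(745.9, 1478.3) = 745.9 kN → bolt shear.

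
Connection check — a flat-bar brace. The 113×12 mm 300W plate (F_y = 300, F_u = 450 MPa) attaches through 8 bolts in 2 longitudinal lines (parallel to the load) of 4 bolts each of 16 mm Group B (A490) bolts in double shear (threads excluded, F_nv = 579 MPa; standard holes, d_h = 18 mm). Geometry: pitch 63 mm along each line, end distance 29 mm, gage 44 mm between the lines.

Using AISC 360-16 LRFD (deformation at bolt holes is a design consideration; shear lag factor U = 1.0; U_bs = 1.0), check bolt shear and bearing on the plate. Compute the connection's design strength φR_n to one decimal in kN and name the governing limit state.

Bolt shear: A_b = π(16)²/4 = 201.06 mm². φR_n = 0.75 × 579 × 201.06 × 8 × 2 = 1397.0 kN.
Bearing (12 mm plate, F_u = 450 MPa): end bolts L_c = 29 − 18/2 = 20, R_n = min(1.2×20×12×450, 2.4×16×12×450) = 129.6 kN/bolt; interior L_c = 63 − 18 = 45, R_n = 207.36 kN/bolt. φR_n = 0.75 × (2×129.6 + 6×207.36) = 1127.5 kN.
Governing: min(1397.0, 1127.5) = 1127.5 kN → bearing.

1127.5 kN (bearing governs)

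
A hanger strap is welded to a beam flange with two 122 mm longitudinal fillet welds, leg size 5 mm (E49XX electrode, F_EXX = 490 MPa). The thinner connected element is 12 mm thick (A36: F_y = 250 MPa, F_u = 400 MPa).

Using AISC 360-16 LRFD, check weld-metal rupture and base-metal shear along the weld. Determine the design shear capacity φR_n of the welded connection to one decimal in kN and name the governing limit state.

190.2 kN (weld metal governs)

Weld metal: throat = 0.707×5 = 3.535 mm, L = 2×122 = 244 mm. φR_n = 0.75 × 0.6 × 490 × 3.535 × 244 = 190.2 kN.
Base metal shear (12 mm plate): yield φR_n = 1.0×0.6×250×12×244 = 439.2 kN; rupture φR_n = 0.75×0.6×400×12×244 = 527.0 kN; take 439.2 kN (yield).
Governing: min(190.2, 439.2) = 190.2 kN → weld metal.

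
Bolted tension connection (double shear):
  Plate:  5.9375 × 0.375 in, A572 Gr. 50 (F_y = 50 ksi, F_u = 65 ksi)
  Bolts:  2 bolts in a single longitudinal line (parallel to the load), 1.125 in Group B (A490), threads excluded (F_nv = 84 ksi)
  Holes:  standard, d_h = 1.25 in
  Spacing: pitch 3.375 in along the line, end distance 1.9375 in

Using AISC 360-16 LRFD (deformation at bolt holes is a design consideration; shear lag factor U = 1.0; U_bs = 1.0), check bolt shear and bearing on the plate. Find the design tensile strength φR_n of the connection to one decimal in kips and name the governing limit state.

75.4 kips (bearing governs)

Bolt shear: A_b = π(1.125)²/4 = 0.99402 in². φR_n = 0.75 × 84 × 0.99402 × 2 × 2 = 250.5 kips.
Bearing (0.375 in plate, F_u = 65 ksi): end bolts L_c = 1.9375 − 1.25/2 = 1.3125, R_n = min(1.2×1.3125×0.375×65, 2.4×1.125×0.375×65) = 38.391 kips/bolt; interior L_c = 3.375 − 1.25 = 2.125, R_n = 62.156 kips/bolt. φR_n = 0.75 × (1×38.391 + 1×62.156) = 75.4 kips.
Governing: min(250.5, 75.4) = 75.4 kips → bearing.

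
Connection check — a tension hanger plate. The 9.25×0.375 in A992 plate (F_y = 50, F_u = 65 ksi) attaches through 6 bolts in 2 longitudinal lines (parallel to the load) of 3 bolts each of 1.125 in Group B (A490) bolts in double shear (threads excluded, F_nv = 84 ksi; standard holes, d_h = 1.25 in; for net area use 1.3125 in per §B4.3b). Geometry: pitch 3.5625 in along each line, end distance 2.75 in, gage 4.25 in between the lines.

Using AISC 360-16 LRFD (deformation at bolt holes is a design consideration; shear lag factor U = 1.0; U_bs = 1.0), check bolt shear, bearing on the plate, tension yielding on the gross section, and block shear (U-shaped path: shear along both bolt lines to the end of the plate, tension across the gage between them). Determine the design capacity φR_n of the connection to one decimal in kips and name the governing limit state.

Bolt shear: A_b = π(1.125)²/4 = 0.99402 in². φR_n = 0.75 × 84 × 0.99402 × 6 × 2 = 751.5 kips.
Bearing (0.375 in plate, F_u = 65 ksi): end bolts L_c = 2.75 − 1.25/2 = 2.125, R_n = min(1.2×2.125×0.375×65, 2.4×1.125×0.375×65) = 62.156 kips/bolt; interior L_c = 3.5625 − 1.25 = 2.3125, R_n = 65.813 kips/bolt. φR_n = 0.75 × (2×62.156 + 4×65.813) = 290.7 kips.
Tension yield (gross): A_g = 9.25×0.375 = 3.4688 in². φR_n = 0.90 × 50 × 3.4688 = 156.1 kips.
Block shear: shear path 2×[2.75+2×3.5625] = 2×9.875 in, A_gv = 7.4063, A_nv = 2×(9.875 − 2.5×1.3125)×0.375 = 4.9453 in²; tension across gage: (4.25 − 1×1.3125)×0.375 = 1.1016 in². R_n = min(0.6×65×4.9453, 0.6×50×7.4063) + 1.0×65×1.1016 = min(192.87, 222.19) + 71.604 = 264.47 kips. φR_n = 0.75 × 264.47 = 198.4 kips.
Governing: min(751.5, 290.7, 156.1, 198.4) = 156.1 kips → gross-section yield.

156.1 kips (gross-section yield governs)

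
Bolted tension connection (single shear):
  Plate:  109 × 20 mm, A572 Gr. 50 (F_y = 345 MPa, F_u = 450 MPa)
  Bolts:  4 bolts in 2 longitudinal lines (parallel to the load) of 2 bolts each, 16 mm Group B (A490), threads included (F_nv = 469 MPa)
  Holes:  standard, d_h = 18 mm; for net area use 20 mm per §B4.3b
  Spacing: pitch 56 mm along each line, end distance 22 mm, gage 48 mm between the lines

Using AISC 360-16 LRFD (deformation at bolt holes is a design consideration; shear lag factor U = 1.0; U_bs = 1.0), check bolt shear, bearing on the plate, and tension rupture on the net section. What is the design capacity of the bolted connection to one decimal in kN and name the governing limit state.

Bolt shear: A_b = π(16)²/4 = 201.06 mm². φR_n = 0.75 × 469 × 201.06 × 4 × 1 = 282.9 kN.
Bearing (20 mm plate, F_u = 450 MPa): end bolts L_c = 22 − 18/2 = 13, R_n = min(1.2×13×20×450, 2.4×16×20×450) = 140.4 kN/bolt; interior L_c = 56 − 18 = 38, R_n = 345.6 kN/bolt. φR_n = 0.75 × (2×140.4 + 2×345.6) = 729.0 kN.
Tension rupture (net): A_n = (109 − 2×20)×20 = 1380 mm² (U = 1.0, A_e = A_n). φR_n = 0.75 × 450 × 1380 = 465.8 kN.
Governing: min(282.9, 729.0, 465.8) = 282.9 kN → bolt shear.

282.9 kN (bolt shear governs)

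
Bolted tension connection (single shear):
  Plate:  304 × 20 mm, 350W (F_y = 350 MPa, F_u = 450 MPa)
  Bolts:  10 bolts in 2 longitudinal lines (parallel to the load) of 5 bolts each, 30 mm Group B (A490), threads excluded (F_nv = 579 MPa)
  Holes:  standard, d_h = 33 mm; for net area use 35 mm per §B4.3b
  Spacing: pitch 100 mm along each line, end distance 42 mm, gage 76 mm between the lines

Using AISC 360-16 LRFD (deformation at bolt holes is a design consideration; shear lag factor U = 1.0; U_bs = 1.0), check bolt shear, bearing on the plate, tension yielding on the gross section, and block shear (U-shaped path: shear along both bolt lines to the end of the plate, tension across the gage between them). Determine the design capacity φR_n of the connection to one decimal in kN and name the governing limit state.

1915.2 kN (gross-section yield governs)

Bolt shear: A_b = π(30)²/4 = 706.86 mm². φR_n = 0.75 × 579 × 706.86 × 10 × 1 = 3069.5 kN.
Bearing (20 mm plate, F_u = 450 MPa): end bolts L_c = 42 − 33/2 = 25.5, R_n = min(1.2×25.5×20×450, 2.4×30×20×450) = 275.4 kN/bolt; interior L_c = 100 − 33 = 67, R_n = 648 kN/bolt. φR_n = 0.75 × (2×275.4 + 8×648) = 4301.1 kN.
Tension yield (gross): A_g = 304×20 = 6080 mm². φR_n = 0.90 × 350 × 6080 = 1915.2 kN.
Block shear: shear path 2×[42+4×100] = 2×442 mm, A_gv = 17680, A_nv = 2×(442 − 4.5×35)×20 = 11380 mm²; tension across gage: (76 − 1×35)×20 = 820 mm². R_n = min(0.6×450×11380, 0.6×350×17680) + 1.0×450×820 = min(3072.6, 3712.8) + 369 = 3441.6 kN. φR_n = 0.75 × 3441.6 = 2581.2 kN.
Governing: min(3069.5, 4301.1, 1915.2, 2581.2) = 1915.2 kN → gross-section yield.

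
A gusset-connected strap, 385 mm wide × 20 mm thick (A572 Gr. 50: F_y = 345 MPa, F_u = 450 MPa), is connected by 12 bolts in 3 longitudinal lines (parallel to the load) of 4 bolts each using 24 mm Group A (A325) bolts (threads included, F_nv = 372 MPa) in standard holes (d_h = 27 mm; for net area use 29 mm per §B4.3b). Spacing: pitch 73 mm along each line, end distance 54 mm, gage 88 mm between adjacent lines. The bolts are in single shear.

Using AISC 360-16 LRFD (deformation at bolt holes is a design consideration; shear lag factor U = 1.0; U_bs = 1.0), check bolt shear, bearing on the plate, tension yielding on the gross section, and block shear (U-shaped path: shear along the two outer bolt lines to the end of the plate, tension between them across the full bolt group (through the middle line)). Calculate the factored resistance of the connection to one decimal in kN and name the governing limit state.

Bolt shear: A_b = π(24)²/4 = 452.39 mm². φR_n = 0.75 × 372 × 452.39 × 12 × 1 = 1514.6 kN.
Bearing (20 mm plate, F_u = 450 MPa): end bolts L_c = 54 − 27/2 = 40.5, R_n = min(1.2×40.5×20×450, 2.4×24×20×450) = 437.4 kN/bolt; interior L_c = 73 − 27 = 46, R_n = 496.8 kN/bolt. φR_n = 0.75 × (3×437.4 + 9×496.8) = 4337.6 kN.
Tension yield (gross): A_g = 385×20 = 7700 mm². φR_n = 0.90 × 345 × 7700 = 2390.9 kN.
Block shear: shear path 2×[54+3×73] = 2×273 mm, A_gv = 10920, A_nv = 2×(273 − 3.5×29)×20 = 6860 mm²; tension across gage: (176 − 2×29)×20 = 2360 mm². R_n = min(0.6×450×6860, 0.6×345×10920) + 1.0×450×2360 = min(1852.2, 2260.4) + 1062 = 2914.2 kN. φR_n = 0.75 × 2914.2 = 2185.7 kN.
Governing: min(1514.6, 4337.6, 2390.9, 2185.7) = 1514.6 kN → bolt shear.

1514.6 kN (bolt shear governs)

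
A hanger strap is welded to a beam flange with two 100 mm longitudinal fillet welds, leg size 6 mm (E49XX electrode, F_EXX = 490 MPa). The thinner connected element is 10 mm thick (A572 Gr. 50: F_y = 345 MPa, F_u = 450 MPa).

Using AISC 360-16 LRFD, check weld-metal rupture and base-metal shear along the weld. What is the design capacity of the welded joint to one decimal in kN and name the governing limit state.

Weld metal: throat = 0.707×6 = 4.242 mm, L = 2×100 = 200 mm. φR_n = 0.75 × 0.6 × 490 × 4.242 × 200 = 187.1 kN.
Base metal shear (10 mm plate): yield φR_n = 1.0×0.6×345×10×200 = 414.0 kN; rupture φR_n = 0.75×0.6×450×10×200 = 405.0 kN; take 405.0 kN (rupture).
Governing: min(187.1, 405.0) = 187.1 kN → weld metal.

187.1 kN (weld metal governs)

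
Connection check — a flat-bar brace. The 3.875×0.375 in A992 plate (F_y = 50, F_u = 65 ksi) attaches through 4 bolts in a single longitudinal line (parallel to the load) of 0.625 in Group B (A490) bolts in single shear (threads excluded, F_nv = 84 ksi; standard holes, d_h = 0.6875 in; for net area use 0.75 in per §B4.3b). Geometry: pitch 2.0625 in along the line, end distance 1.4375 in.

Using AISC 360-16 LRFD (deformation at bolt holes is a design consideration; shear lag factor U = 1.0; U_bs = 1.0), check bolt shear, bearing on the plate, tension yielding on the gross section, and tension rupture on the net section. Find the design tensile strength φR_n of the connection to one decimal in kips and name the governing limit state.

57.1 kips (net-section rupture governs)

Bolt shear: A_b = π(0.625)²/4 = 0.3068 in². φR_n = 0.75 × 84 × 0.3068 × 4 × 1 = 77.3 kips.
Bearing (0.375 in plate, F_u = 65 ksi): end bolts L_c = 1.4375 − 0.6875/2 = 1.09375, R_n = min(1.2×1.09375×0.375×65, 2.4×0.625×0.375×65) = 31.992 kips/bolt; interior L_c = 2.0625 − 0.6875 = 1.375, R_n = 36.563 kips/bolt. φR_n = 0.75 × (1×31.992 + 3×36.563) = 106.3 kips.
Tension yield (gross): A_g = 3.875×0.375 = 1.4531 in². φR_n = 0.90 × 50 × 1.4531 = 65.4 kips.
Tension rupture (net): A_n = (3.875 − 1×0.75)×0.375 = 1.1719 in² (U = 1.0, A_e = A_n). φR_n = 0.75 × 65 × 1.1719 = 57.1 kips.
Governing: min(77.3, 106.3, 65.4, 57.1) = 57.1 kips → net-section rupture.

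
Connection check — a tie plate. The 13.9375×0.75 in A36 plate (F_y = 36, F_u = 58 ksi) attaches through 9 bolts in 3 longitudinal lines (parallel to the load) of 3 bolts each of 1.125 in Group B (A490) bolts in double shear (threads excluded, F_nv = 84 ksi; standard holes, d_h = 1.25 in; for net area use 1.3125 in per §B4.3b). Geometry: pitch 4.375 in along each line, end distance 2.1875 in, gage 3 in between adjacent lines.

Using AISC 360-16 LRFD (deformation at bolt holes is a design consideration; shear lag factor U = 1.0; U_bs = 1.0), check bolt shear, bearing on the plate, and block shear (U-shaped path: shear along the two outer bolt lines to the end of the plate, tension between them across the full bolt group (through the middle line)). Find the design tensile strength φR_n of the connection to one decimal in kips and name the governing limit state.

Bolt shear: A_b = π(1.125)²/4 = 0.99402 in². φR_n = 0.75 × 84 × 0.99402 × 9 × 2 = 1127.2 kips.
Bearing (0.75 in plate, F_u = 58 ksi): end bolts L_c = 2.1875 − 1.25/2 = 1.5625, R_n = min(1.2×1.5625×0.75×58, 2.4×1.125×0.75×58) = 81.563 kips/bolt; interior L_c = 4.375 − 1.25 = 3.125, R_n = 117.45 kips/bolt. φR_n = 0.75 × (3×81.563 + 6×117.45) = 712.0 kips.
Block shear: shear path 2×[2.1875+2×4.375] = 2×10.9375 in, A_gv = 16.406, A_nv = 2×(10.9375 − 2.5×1.3125)×0.75 = 11.484 in²; tension across gage: (6 − 2×1.3125)×0.75 = 2.5313 in². R_n = min(0.6×58×11.484, 0.6×36×16.406) + 1.0×58×2.5313 = min(399.64, 354.37) + 146.82 = 501.19 kips. φR_n = 0.75 × 501.19 = 375.9 kips.
Governing: min(1127.2, 712.0, 375.9) = 375.9 kips → block shear.

375.9 kips (block shear governs)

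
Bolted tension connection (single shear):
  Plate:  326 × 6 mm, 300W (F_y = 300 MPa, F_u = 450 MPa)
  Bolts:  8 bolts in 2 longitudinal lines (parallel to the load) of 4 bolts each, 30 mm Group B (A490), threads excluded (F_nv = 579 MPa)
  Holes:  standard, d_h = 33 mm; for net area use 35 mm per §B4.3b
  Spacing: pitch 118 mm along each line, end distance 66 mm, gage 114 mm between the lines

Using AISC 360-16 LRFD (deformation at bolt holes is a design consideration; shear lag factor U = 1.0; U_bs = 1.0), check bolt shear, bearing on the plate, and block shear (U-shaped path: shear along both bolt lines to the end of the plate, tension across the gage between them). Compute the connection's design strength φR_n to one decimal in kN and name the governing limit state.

840.4 kN (block shear governs)

Bolt shear: A_b = π(30)²/4 = 706.86 mm². φR_n = 0.75 × 579 × 706.86 × 8 × 1 = 2455.6 kN.
Bearing (6 mm plate, F_u = 450 MPa): end bolts L_c = 66 − 33/2 = 49.5, R_n = min(1.2×49.5×6×450, 2.4×30×6×450) = 160.38 kN/bolt; interior L_c = 118 − 33 = 85, R_n = 194.4 kN/bolt. φR_n = 0.75 × (2×160.38 + 6×194.4) = 1115.4 kN.
Block shear: shear path 2×[66+3×118] = 2×420 mm, A_gv = 5040, A_nv = 2×(420 − 3.5×35)×6 = 3570 mm²; tension across gage: (114 − 1×35)×6 = 474 mm². R_n = min(0.6×450×3570, 0.6×300×5040) + 1.0×450×474 = min(963.9, 907.2) + 213.3 = 1120.5 kN. φR_n = 0.75 × 1120.5 = 840.4 kN.
Governing: min(2455.6, 1115.4, 840.4) = 840.4 kN → block shear.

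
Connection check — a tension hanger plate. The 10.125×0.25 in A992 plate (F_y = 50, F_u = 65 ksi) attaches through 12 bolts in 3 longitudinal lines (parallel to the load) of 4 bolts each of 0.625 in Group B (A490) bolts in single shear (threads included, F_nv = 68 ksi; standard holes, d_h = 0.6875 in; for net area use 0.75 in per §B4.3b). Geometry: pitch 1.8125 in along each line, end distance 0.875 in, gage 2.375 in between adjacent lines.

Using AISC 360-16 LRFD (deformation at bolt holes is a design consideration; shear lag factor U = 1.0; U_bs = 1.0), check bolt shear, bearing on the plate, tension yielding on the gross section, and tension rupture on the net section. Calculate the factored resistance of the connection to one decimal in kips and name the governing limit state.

96.0 kips (net-section rupture governs)

Bolt shear: A_b = π(0.625)²/4 = 0.3068 in². φR_n = 0.75 × 68 × 0.3068 × 12 × 1 = 187.8 kips.
Bearing (0.25 in plate, F_u = 65 ksi): end bolts L_c = 0.875 − 0.6875/2 = 0.53125, R_n = min(1.2×0.53125×0.25×65, 2.4×0.625×0.25×65) = 10.359 kips/bolt; interior L_c = 1.8125 − 0.6875 = 1.125, R_n = 21.938 kips/bolt. φR_n = 0.75 × (3×10.359 + 9×21.938) = 171.4 kips.
Tension yield (gross): A_g = 10.125×0.25 = 2.5313 in². φR_n = 0.90 × 50 × 2.5313 = 113.9 kips.
Tension rupture (net): A_n = (10.125 − 3×0.75)×0.25 = 1.9688 in² (U = 1.0, A_e = A_n). φR_n = 0.75 × 65 × 1.9688 = 96.0 kips.
Governing: min(187.8, 171.4, 113.9, 96.0) = 96.0 kips → net-section rupture.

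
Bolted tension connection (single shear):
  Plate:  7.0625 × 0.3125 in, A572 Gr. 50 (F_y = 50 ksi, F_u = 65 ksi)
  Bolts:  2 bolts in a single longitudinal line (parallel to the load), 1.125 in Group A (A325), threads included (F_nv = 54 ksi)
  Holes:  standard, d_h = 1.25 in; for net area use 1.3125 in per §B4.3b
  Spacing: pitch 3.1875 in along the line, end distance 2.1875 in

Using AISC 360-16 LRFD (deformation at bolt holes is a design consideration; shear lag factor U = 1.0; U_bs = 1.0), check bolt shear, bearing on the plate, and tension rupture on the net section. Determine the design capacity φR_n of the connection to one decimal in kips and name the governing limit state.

64.0 kips (bearing governs)

Bolt shear: A_b = π(1.125)²/4 = 0.99402 in². φR_n = 0.75 × 54 × 0.99402 × 2 × 1 = 80.5 kips.
Bearing (0.3125 in plate, F_u = 65 ksi): end bolts L_c = 2.1875 − 1.25/2 = 1.5625, R_n = min(1.2×1.5625×0.3125×65, 2.4×1.125×0.3125×65) = 38.086 kips/bolt; interior L_c = 3.1875 − 1.25 = 1.9375, R_n = 47.227 kips/bolt. φR_n = 0.75 × (1×38.086 + 1×47.227) = 64.0 kips.
Tension rupture (net): A_n = (7.0625 − 1×1.3125)×0.3125 = 1.7969 in² (U = 1.0, A_e = A_n). φR_n = 0.75 × 65 × 1.7969 = 87.6 kips.
Governing: min(80.5, 64.0, 87.6) = 64.0 kips → bearing.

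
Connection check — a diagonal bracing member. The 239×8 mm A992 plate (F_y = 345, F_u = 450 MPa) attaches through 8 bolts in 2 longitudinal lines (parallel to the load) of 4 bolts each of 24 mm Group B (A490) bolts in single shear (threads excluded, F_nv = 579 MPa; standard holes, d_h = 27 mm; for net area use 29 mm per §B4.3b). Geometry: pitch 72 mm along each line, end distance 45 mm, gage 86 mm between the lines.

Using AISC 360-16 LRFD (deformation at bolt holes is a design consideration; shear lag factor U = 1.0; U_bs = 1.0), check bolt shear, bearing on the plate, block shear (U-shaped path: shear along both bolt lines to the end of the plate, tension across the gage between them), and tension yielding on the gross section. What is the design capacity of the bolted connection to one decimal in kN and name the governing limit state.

593.7 kN (gross-section yield governs)

Bolt shear: A_b = π(24)²/4 = 452.39 mm². φR_n = 0.75 × 579 × 452.39 × 8 × 1 = 1571.6 kN.
Bearing (8 mm plate, F_u = 450 MPa): end bolts L_c = 45 − 27/2 = 31.5, R_n = min(1.2×31.5×8×450, 2.4×24×8×450) = 136.08 kN/bolt; interior L_c = 72 − 27 = 45, R_n = 194.4 kN/bolt. φR_n = 0.75 × (2×136.08 + 6×194.4) = 1078.9 kN.
Block shear: shear path 2×[45+3×72] = 2×261 mm, A_gv = 4176, A_nv = 2×(261 − 3.5×29)×8 = 2552 mm²; tension across gage: (86 − 1×29)×8 = 456 mm². R_n = min(0.6×450×2552, 0.6×345×4176) + 1.0×450×456 = min(689.04, 864.43) + 205.2 = 894.24 kN. φR_n = 0.75 × 894.24 = 670.7 kN.
Tension yield (gross): A_g = 239×8 = 1912 mm². φR_n = 0.90 × 345 × 1912 = 593.7 kN.
Governing: min(1571.6, 1078.9, 670.7, 593.7) = 593.7 kN → gross-section yield.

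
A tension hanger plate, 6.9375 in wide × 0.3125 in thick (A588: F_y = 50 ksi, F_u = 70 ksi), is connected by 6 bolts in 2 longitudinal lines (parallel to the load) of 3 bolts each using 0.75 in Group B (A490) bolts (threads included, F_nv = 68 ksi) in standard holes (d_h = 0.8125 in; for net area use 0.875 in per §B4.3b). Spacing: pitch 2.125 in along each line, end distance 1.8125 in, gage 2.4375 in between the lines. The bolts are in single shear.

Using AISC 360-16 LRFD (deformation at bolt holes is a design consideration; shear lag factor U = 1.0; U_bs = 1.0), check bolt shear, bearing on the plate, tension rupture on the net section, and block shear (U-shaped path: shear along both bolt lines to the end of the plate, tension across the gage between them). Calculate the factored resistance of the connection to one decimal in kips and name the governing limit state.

85.1 kips (net-section rupture governs)

Bolt shear: A_b = π(0.75)²/4 = 0.44179 in². φR_n = 0.75 × 68 × 0.44179 × 6 × 1 = 135.2 kips.
Bearing (0.3125 in plate, F_u = 70 ksi): end bolts L_c = 1.8125 − 0.8125/2 = 1.40625, R_n = min(1.2×1.40625×0.3125×70, 2.4×0.75×0.3125×70) = 36.914 kips/bolt; interior L_c = 2.125 − 0.8125 = 1.3125, R_n = 34.453 kips/bolt. φR_n = 0.75 × (2×36.914 + 4×34.453) = 158.7 kips.
Tension rupture (net): A_n = (6.9375 − 2×0.875)×0.3125 = 1.6211 in² (U = 1.0, A_e = A_n). φR_n = 0.75 × 70 × 1.6211 = 85.1 kips.
Block shear: shear path 2×[1.8125+2×2.125] = 2×6.0625 in, A_gv = 3.7891, A_nv = 2×(6.0625 − 2.5×0.875)×0.3125 = 2.4219 in²; tension across gage: (2.4375 − 1×0.875)×0.3125 = 0.48828 in². R_n = min(0.6×70×2.4219, 0.6×50×3.7891) + 1.0×70×0.48828 = min(101.72, 113.67) + 34.18 = 135.9 kips. φR_n = 0.75 × 135.9 = 101.9 kips.
Governing: min(135.2, 158.7, 85.1, 101.9) = 85.1 kips → net-section rupture.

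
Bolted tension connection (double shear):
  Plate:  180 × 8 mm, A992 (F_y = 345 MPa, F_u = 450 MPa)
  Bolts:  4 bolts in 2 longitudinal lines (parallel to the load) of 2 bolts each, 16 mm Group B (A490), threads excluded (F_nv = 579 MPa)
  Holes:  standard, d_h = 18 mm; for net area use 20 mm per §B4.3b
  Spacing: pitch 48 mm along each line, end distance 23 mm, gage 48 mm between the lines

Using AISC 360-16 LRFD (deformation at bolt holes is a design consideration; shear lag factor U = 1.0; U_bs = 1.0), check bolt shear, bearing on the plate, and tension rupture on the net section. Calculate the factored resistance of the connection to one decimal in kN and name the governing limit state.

Bolt shear: A_b = π(16)²/4 = 201.06 mm². φR_n = 0.75 × 579 × 201.06 × 4 × 2 = 698.5 kN.
Bearing (8 mm plate, F_u = 450 MPa): end bolts L_c = 23 − 18/2 = 14, R_n = min(1.2×14×8×450, 2.4×16×8×450) = 60.48 kN/bolt; interior L_c = 48 − 18 = 30, R_n = 129.6 kN/bolt. φR_n = 0.75 × (2×60.48 + 2×129.6) = 285.1 kN.
Tension rupture (net): A_n = (180 − 2×20)×8 = 1120 mm² (U = 1.0, A_e = A_n). φR_n = 0.75 × 450 × 1120 = 378.0 kN.
Governing: min(698.5, 285.1, 378.0) = 285.1 kN → bearing.

285.1 kN (bearing governs)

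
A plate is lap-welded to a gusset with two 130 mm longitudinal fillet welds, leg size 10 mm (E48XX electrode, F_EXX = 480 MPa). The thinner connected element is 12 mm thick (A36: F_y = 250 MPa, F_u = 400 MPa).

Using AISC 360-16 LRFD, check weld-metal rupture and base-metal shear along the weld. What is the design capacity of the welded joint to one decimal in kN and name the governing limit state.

Weld metal: throat = 0.707×10 = 7.07 mm, L = 2×130 = 260 mm. φR_n = 0.75 × 0.6 × 480 × 7.07 × 260 = 397.1 kN.
Base metal shear (12 mm plate): yield φR_n = 1.0×0.6×250×12×260 = 468.0 kN; rupture φR_n = 0.75×0.6×400×12×260 = 561.6 kN; take 468.0 kN (yield).
Governing: min(397.1, 468.0) = 397.1 kN → weld metal.

397.1 kN (weld metal governs)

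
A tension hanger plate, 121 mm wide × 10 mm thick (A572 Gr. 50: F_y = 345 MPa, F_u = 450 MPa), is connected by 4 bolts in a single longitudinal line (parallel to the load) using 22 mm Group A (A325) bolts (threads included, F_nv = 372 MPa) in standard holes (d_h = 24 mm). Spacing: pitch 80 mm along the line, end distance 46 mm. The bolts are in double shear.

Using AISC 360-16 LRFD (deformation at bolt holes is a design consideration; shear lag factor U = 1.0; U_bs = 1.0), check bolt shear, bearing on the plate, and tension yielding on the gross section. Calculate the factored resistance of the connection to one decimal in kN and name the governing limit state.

375.7 kN (gross-section yield governs)

Bolt shear: A_b = π(22)²/4 = 380.13 mm². φR_n = 0.75 × 372 × 380.13 × 4 × 2 = 848.5 kN.
Bearing (10 mm plate, F_u = 450 MPa): end bolts L_c = 46 − 24/2 = 34, R_n = min(1.2×34×10×450, 2.4×22×10×450) = 183.6 kN/bolt; interior L_c = 80 − 24 = 56, R_n = 237.6 kN/bolt. φR_n = 0.75 × (1×183.6 + 3×237.6) = 672.3 kN.
Tension yield (gross): A_g = 121×10 = 1210 mm². φR_n = 0.90 × 345 × 1210 = 375.7 kN.
Governing: min(848.5, 672.3, 375.7) = 375.7 kN → gross-section yield.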